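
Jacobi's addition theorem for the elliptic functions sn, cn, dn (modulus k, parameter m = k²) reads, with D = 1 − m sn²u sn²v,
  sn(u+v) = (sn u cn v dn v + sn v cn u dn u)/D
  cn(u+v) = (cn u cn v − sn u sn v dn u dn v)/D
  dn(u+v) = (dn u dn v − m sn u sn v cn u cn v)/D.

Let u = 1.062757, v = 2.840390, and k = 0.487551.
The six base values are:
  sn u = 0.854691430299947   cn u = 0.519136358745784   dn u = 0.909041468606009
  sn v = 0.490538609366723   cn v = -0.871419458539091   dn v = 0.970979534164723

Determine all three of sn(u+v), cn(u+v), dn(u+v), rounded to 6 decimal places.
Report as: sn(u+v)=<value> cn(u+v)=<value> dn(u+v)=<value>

m = k² = 0.237705977601
D = 1 − m·sn²u·sn²v = 0.9582164637075813
sn(u+v) = (sn u·cn v·dn v + sn v·cn u·dn u)/D = -0.4916872001683057/0.9582164637075813 = -0.5131274808886542
cn(u+v) = (cn u·cn v − sn u·sn v·dn u·dn v)/D = -0.8224490795854263/0.9582164637075813 = -0.8583124072019837
dn(u+v) = (dn u·dn v − m·sn u·sn v·cn u·cn v)/D = 0.9277455863650137/0.9582164637075813 = 0.968200423916045

sn(u+v)=-0.513127 cn(u+v)=-0.858312 dn(u+v)=0.968200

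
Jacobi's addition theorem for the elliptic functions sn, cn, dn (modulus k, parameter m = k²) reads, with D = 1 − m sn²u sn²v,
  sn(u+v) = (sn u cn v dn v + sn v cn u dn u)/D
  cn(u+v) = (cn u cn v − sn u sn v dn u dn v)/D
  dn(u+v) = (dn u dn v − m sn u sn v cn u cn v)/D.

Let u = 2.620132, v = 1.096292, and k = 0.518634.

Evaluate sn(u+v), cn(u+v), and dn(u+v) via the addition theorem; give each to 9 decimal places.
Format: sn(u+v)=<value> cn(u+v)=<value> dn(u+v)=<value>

sn(u+v)=-0.317006304 cn(u+v)=-0.948423430 dn(u+v)=0.986392047

sn u = 0.684552761096849, cn u = -0.7289633168237483, dn u = 0.9348540206354459
sn v = 0.8674303010905361, cn v = 0.4975587128671167, dn v = 0.8930895941750111
m = k² = 0.268981225956
D = 1 − m·sn²u·sn²v = 0.905157061891649
sn(u+v) = (sn u·cn v·dn v + sn v·cn u·dn u)/D = -0.2869404949659493/0.905157061891649 = -0.3170063042609254
cn(u+v) = (cn u·cn v − sn u·sn v·dn u·dn v)/D = -0.85847216555985/0.905157061891649 = -0.9484234302561434
dn(u+v) = (dn u·dn v − m·sn u·sn v·cn u·cn v)/D = 0.8928397271807378/0.905157061891649 = 0.9863920470496361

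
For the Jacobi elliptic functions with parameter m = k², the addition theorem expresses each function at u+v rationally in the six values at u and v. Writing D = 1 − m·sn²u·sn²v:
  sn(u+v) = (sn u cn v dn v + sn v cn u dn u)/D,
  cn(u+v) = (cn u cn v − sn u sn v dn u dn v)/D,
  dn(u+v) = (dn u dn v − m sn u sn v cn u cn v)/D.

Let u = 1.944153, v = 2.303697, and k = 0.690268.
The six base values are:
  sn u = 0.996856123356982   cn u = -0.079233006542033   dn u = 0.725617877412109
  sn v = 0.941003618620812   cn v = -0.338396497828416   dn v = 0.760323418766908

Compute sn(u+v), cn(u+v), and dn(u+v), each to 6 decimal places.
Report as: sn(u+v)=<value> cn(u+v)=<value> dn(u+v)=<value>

sn(u+v)=-0.534805 cn(u+v)=-0.844975 dn(u+v)=0.929366

m = k² = 0.476469911824
D = 1 − m·sn²u·sn²v = 0.5807403862931585
sn(u+v) = (sn u·cn v·dn v + sn v·cn u·dn u)/D = -0.3105829054445655/0.5807403862931585 = -0.5348050743069604
cn(u+v) = (cn u·cn v − sn u·sn v·dn u·dn v)/D = -0.4907113765927371/0.5807403862931585 = -0.8449754626588435
dn(u+v) = (dn u·dn v − m·sn u·sn v·cn u·cn v)/D = 0.5397205563712635/0.5807403862931585 = 0.9293663211823052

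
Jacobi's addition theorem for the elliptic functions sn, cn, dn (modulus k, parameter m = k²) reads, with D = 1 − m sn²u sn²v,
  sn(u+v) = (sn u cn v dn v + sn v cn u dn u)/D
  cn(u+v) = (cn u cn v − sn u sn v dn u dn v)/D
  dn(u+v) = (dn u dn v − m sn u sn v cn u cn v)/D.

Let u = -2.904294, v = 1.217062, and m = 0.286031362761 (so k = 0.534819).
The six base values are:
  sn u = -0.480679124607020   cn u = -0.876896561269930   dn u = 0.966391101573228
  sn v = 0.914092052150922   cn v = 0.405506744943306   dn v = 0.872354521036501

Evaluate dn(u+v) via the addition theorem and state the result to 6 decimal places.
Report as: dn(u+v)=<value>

dn(u+v)=0.845008

m = k² = 0.286031362761
D = 1 − m·sn²u·sn²v = 0.9447790283433959
dn(u+v) = (dn u·dn v − m·sn u·sn v·cn u·cn v)/D = 0.7983461667757538/0.9447790283433959 = 0.8450083488576139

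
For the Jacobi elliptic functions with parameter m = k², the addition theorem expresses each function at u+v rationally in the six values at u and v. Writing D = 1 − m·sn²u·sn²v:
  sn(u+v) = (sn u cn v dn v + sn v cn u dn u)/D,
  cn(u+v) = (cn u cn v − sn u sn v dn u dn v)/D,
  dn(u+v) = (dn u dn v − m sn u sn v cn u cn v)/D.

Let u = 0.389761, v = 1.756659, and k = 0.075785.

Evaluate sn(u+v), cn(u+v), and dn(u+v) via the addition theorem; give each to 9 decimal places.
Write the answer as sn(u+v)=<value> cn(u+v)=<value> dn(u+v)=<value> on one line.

sn u = 0.379916495730951, cn u = 0.9250207869402256, dn u = 0.9995854252487461
sn v = 0.9832880145982172, cn v = -0.1820568052765294, dn v = 0.9972196326851203
m = k² = 0.005743366225
D = 1 − m·sn²u·sn²v = 0.9991984985682875
sn(u+v) = (sn u·cn v·dn v + sn v·cn u·dn u)/D = 0.8402106961408536/0.9991984985682875 = 0.8408846664048822
cn(u+v) = (cn u·cn v − sn u·sn v·dn u·dn v)/D = -0.5407805706861354/0.9991984985682875 = -0.5412143547663439
dn(u+v) = (dn u·dn v − m·sn u·sn v·cn u·cn v)/D = 0.9971675321134504/0.9991984985682875 = 0.9979674044168929

sn(u+v)=0.840884666 cn(u+v)=-0.541214355 dn(u+v)=0.997967404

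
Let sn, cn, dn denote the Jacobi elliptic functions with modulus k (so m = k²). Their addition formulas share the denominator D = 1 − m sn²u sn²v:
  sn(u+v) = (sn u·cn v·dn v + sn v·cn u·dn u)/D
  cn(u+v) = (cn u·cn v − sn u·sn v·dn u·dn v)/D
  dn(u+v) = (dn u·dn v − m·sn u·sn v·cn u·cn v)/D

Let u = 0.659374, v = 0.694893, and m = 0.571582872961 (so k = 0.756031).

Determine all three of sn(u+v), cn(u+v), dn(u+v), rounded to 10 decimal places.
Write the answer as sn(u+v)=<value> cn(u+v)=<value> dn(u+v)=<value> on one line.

sn u = 0.5928128468077226, cn u = 0.8053402564504792, dn u = 0.8939408844700272
sn v = 0.6179446456815846, cn v = 0.7862216067200525, dn v = 0.8841594243105533
m = k² = 0.571582872961
D = 1 − m·sn²u·sn²v = 0.9232967850537309
sn(u+v) = (sn u·cn v·dn v + sn v·cn u·dn u)/D = 0.8569658066591669/0.9232967850537309 = 0.9281585515423366
cn(u+v) = (cn u·cn v − sn u·sn v·dn u·dn v)/D = 0.3436372498835926/0.9232967850537309 = 0.3721850389239628
dn(u+v) = (dn u·dn v − m·sn u·sn v·cn u·cn v)/D = 0.6578084691892542/0.9232967850537309 = 0.7124561461036316

sn(u+v)=0.9281585515 cn(u+v)=0.3721850389 dn(u+v)=0.7124561461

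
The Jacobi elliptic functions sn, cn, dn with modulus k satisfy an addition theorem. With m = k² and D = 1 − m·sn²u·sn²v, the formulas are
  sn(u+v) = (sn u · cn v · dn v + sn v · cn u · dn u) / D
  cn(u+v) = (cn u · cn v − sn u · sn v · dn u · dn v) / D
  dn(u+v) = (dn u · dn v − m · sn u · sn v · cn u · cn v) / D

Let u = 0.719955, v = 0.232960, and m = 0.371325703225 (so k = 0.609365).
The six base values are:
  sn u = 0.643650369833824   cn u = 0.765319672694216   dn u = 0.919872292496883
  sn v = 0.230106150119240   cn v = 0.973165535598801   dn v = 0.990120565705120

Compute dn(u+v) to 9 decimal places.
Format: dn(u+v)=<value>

m = k² = 0.371325703225
D = 1 − m·sn²u·sn²v = 0.9918546169758765
dn(u+v) = (dn u·dn v − m·sn u·sn v·cn u·cn v)/D = 0.8698242000827994/0.9918546169758765 = 0.8769674357466393

dn(u+v)=0.876967436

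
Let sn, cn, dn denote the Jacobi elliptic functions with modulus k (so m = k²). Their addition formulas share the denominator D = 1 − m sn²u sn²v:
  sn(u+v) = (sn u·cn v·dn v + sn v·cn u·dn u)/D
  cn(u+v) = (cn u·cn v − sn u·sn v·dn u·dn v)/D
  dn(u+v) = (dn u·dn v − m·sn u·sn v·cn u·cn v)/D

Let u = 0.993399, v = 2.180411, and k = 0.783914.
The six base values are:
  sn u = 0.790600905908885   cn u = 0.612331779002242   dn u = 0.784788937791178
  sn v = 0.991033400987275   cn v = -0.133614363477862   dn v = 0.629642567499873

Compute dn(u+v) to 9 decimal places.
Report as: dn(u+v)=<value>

dn(u+v)=0.856730509

m = k² = 0.614521159396
D = 1 − m·sn²u·sn²v = 0.6227510495256099
dn(u+v) = (dn u·dn v − m·sn u·sn v·cn u·cn v)/D = 0.5335298238743811/0.6227510495256099 = 0.8567305093757861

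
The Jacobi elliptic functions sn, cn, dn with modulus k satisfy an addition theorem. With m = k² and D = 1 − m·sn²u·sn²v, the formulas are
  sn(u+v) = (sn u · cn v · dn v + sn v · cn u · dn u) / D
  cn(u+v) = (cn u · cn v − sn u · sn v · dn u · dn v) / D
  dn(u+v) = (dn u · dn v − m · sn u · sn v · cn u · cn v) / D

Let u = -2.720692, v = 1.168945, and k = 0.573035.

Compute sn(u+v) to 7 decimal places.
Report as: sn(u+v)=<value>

sn(u+v)=-0.9892077

sn u = -0.6602803220438087, cn u = -0.7510192383166521, dn u = 0.9256570015586192
sn v = 0.8923953760979818, cn v = 0.4512543547922188, dn v = 0.8593583959486448
m = k² = 0.328369111225
D = 1 − m·sn²u·sn²v = 0.8859924457539424
sn(u+v) = (sn u·cn v·dn v + sn v·cn u·dn u)/D = -0.8764305549869464/0.8859924457539424 = -0.9892077062137259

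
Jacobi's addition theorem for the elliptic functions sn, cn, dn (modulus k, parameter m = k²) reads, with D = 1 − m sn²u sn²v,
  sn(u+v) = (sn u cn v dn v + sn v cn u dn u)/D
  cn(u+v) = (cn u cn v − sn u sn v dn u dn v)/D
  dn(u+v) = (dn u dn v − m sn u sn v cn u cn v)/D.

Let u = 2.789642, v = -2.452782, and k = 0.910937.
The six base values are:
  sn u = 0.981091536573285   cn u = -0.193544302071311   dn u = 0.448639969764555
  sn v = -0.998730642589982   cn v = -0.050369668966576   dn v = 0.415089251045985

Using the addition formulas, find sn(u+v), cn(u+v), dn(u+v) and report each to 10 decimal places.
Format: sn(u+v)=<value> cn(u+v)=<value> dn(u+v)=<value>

m = k² = 0.829806217969
D = 1 − m·sn²u·sn²v = 0.2033042633438543
sn(u+v) = (sn u·cn v·dn v + sn v·cn u·dn u)/D = 0.06620891760520877/0.2033042633438543 = 0.3256641868509552
cn(u+v) = (cn u·cn v − sn u·sn v·dn u·dn v)/D = 0.1922212337993229/0.2033042633438543 = 0.9454855035391638
dn(u+v) = (dn u·dn v − m·sn u·sn v·cn u·cn v)/D = 0.1941521767100411/0.2033042633438543 = 0.954983301956959

sn(u+v)=0.3256641869 cn(u+v)=0.9454855035 dn(u+v)=0.9549833020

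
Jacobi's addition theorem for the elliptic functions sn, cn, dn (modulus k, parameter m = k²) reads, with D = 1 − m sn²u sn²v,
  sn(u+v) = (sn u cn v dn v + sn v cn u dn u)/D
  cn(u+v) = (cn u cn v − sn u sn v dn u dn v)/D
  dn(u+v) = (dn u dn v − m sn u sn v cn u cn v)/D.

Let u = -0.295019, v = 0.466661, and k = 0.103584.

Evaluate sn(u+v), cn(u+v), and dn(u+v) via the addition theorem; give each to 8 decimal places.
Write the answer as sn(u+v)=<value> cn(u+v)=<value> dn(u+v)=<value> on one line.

sn(u+v)=0.17079159 cn(u+v)=0.98530718 dn(u+v)=0.99984350

sn u = -0.2907148550525405, cn u = 0.9568097371221618, dn u = 0.9995464885066541
sn v = 0.4497514489734997, cn v = 0.893153757281599, dn v = 0.9989142337514125
m = k² = 0.010729645056
D = 1 − m·sn²u·sn²v = 0.9998165722892273
sn(u+v) = (sn u·cn v·dn v + sn v·cn u·dn u)/D = 0.1707602650658881/0.9998165722892273 = 0.1707915929768071
cn(u+v) = (cn u·cn v − sn u·sn v·dn u·dn v)/D = 0.9851264437110636/0.9998165722892273 = 0.9853071763508295
dn(u+v) = (dn u·dn v − m·sn u·sn v·cn u·cn v)/D = 0.9996600981198713/0.9998165722892273 = 0.9998434971236797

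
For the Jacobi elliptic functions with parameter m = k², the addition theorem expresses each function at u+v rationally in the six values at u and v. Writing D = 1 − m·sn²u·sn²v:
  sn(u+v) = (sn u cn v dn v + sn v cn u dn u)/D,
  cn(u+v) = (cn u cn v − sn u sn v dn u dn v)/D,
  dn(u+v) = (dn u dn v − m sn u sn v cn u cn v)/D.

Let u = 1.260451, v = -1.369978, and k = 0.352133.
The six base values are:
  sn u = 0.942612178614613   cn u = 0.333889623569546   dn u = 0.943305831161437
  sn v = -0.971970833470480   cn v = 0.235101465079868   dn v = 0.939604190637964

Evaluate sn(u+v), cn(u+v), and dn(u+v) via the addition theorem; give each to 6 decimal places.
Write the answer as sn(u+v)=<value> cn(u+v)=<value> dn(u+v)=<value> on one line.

sn(u+v)=-0.109281 cn(u+v)=0.994011 dn(u+v)=0.999259

m = k² = 0.123997649689
D = 1 − m·sn²u·sn²v = 0.895915511448893
sn(u+v) = (sn u·cn v·dn v + sn v·cn u·dn u)/D = -0.09790674295162144/0.895915511448893 = -0.1092812231739181
cn(u+v) = (cn u·cn v − sn u·sn v·dn u·dn v)/D = 0.8905497590473744/0.895915511448893 = 0.9940108723055359
dn(u+v) = (dn u·dn v − m·sn u·sn v·cn u·cn v)/D = 0.8952519174093233/0.895915511448893 = 0.999259311808882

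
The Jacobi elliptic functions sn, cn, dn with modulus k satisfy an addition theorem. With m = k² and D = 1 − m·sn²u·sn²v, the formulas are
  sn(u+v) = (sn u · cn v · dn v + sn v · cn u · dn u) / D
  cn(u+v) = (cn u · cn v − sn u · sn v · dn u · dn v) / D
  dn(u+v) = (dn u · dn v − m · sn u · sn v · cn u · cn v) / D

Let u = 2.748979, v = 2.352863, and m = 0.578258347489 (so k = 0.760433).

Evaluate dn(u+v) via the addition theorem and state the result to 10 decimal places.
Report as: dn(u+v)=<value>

dn(u+v)=0.7317864905

sn u = 0.8433423460137833, cn u = -0.5373766718233759, dn u = 0.7672857667106668
sn v = 0.9606342672233954, cn v = -0.2778161345857548, dn v = 0.6829148375281728
m = k² = 0.578258347489
D = 1 − m·sn²u·sn²v = 0.6204702055731442
dn(u+v) = (dn u·dn v − m·sn u·sn v·cn u·cn v)/D = 0.4540517142068091/0.6204702055731442 = 0.7317864905171231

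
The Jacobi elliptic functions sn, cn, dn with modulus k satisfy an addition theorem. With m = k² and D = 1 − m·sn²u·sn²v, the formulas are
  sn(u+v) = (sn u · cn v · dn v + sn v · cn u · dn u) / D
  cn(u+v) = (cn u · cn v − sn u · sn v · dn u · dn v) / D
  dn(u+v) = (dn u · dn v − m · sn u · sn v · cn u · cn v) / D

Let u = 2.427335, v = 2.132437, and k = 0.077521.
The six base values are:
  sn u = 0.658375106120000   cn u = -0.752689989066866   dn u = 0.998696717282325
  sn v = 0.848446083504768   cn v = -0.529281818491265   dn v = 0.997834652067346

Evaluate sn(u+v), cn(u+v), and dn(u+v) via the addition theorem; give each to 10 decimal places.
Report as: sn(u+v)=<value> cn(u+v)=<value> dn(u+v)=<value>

m = k² = 0.006009505441
D = 1 − m·sn²u·sn²v = 0.9981248585500383
sn(u+v) = (sn u·cn v·dn v + sn v·cn u·dn u)/D = -0.9854959983242546/0.9981248585500383 = -0.9873474143864833
cn(u+v) = (cn u·cn v − sn u·sn v·dn u·dn v)/D = -0.1582746680376068/0.9981248585500383 = -0.1585720129919719
dn(u+v) = (dn u·dn v − m·sn u·sn v·cn u·cn v)/D = 0.995196858602607/0.9981248585500383 = 0.9970664993238574

sn(u+v)=-0.9873474144 cn(u+v)=-0.1585720130 dn(u+v)=0.9970664993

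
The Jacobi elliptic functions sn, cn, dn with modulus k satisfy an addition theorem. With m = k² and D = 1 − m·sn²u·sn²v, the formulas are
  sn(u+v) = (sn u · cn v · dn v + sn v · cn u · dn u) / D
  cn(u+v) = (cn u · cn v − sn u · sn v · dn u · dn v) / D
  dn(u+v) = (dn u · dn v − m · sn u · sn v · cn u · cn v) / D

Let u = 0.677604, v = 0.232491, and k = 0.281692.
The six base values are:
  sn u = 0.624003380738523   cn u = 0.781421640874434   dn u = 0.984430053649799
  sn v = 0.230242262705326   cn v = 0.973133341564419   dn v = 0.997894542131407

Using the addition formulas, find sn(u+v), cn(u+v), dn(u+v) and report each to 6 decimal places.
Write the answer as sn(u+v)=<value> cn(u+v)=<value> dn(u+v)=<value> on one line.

m = k² = 0.079350382864
D = 1 − m·sn²u·sn²v = 0.9983620788114819
sn(u+v) = (sn u·cn v·dn v + sn v·cn u·dn u)/D = 0.7830749797681189/0.9983620788114819 = 0.7843596991387579
cn(u+v) = (cn u·cn v − sn u·sn v·dn u·dn v)/D = 0.6192902522000034/0.9983620788114819 = 0.6203062649747761
dn(u+v) = (dn u·dn v − m·sn u·sn v·cn u·cn v)/D = 0.9736881820657845/0.9983620788114819 = 0.9752856230526395

sn(u+v)=0.784360 cn(u+v)=0.620306 dn(u+v)=0.975286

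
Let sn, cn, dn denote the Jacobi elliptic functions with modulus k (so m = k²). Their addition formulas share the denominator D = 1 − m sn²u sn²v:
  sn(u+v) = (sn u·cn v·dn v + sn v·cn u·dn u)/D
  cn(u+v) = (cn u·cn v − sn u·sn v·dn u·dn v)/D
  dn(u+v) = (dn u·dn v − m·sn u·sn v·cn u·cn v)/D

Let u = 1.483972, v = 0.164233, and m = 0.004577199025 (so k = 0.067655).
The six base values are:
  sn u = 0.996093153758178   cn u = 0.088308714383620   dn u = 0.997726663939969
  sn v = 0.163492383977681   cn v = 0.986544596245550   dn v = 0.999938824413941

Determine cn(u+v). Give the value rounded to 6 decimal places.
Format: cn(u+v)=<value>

m = k² = 0.004577199025
D = 1 − m·sn²u·sn²v = 0.9998786066880828
cn(u+v) = (cn u·cn v − sn u·sn v·dn u·dn v)/D = -0.07535299831431637/0.9998786066880828 = -0.07536214677490657

cn(u+v)=-0.075362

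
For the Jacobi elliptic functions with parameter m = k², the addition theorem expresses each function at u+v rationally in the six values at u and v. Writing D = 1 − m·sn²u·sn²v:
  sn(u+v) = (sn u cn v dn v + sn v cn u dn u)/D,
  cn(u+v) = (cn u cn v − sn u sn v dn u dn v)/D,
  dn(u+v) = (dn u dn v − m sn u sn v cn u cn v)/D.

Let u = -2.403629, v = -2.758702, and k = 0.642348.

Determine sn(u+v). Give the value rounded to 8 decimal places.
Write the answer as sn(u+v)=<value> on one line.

sn(u+v)=0.98858967

sn u = -0.8846725093614865, cn u = -0.4662129890726454, dn u = 0.8228437977039706
sn v = -0.7045407665375184, cn v = -0.7096635176523632, dn v = 0.8917337761476923
m = k² = 0.412610953104
D = 1 − m·sn²u·sn²v = 0.8397057027867375
sn(u+v) = (sn u·cn v·dn v + sn v·cn u·dn u)/D = 0.8301243829251524/0.8397057027867375 = 0.9885896691783949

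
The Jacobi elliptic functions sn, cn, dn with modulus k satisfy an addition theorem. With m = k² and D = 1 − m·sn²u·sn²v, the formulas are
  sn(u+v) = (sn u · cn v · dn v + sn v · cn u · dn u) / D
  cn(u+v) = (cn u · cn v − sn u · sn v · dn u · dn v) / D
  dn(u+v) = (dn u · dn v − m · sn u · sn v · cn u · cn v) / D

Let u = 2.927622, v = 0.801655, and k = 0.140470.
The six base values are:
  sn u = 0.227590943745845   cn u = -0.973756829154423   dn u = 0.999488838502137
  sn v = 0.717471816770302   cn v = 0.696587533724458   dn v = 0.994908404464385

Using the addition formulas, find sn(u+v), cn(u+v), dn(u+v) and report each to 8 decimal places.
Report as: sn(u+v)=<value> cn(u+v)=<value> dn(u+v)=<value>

sn(u+v)=-0.54084070 cn(u+v)=-0.84112504 dn(u+v)=0.99710996

m = k² = 0.0197318209
D = 1 − m·sn²u·sn²v = 0.9994738775783503
sn(u+v) = (sn u·cn v·dn v + sn v·cn u·dn u)/D = -0.5405561540138006/0.9994738775783503 = -0.5408407024338919
cn(u+v) = (cn u·cn v − sn u·sn v·dn u·dn v)/D = -0.8406825062526943/0.9994738775783503 = -0.8411250409961734
dn(u+v) = (dn u·dn v − m·sn u·sn v·cn u·cn v)/D = 0.996585357627716/0.9994738775783503 = 0.9971099595342772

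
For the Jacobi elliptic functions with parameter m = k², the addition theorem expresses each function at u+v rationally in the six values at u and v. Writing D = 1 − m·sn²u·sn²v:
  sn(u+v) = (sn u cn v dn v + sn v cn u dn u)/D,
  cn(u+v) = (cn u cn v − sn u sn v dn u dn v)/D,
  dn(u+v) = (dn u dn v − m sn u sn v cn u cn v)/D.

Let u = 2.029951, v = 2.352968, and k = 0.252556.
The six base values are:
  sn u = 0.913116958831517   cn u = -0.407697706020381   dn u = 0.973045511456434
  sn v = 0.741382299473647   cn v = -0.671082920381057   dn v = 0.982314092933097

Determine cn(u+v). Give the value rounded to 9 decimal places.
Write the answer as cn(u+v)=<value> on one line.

cn(u+v)=-0.384718283

m = k² = 0.063784533136
D = 1 − m·sn²u·sn²v = 0.9707683974789403
cn(u+v) = (cn u·cn v − sn u·sn v·dn u·dn v)/D = -0.3734723514674031/0.9707683974789403 = -0.3847182834106475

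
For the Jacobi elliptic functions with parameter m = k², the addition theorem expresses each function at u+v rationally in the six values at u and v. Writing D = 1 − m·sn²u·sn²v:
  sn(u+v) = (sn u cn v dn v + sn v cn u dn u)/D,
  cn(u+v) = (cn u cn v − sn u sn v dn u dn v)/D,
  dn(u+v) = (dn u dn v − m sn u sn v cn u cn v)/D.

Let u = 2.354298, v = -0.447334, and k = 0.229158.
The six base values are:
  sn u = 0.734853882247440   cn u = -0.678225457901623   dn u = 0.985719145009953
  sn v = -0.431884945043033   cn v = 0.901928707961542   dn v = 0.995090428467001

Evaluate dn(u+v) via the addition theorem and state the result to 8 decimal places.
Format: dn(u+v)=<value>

dn(u+v)=0.97584639

m = k² = 0.052513388964
D = 1 − m·sn²u·sn²v = 0.9947105786602358
dn(u+v) = (dn u·dn v − m·sn u·sn v·cn u·cn v)/D = 0.9706847292535207/0.9947105786602358 = 0.9758463919836108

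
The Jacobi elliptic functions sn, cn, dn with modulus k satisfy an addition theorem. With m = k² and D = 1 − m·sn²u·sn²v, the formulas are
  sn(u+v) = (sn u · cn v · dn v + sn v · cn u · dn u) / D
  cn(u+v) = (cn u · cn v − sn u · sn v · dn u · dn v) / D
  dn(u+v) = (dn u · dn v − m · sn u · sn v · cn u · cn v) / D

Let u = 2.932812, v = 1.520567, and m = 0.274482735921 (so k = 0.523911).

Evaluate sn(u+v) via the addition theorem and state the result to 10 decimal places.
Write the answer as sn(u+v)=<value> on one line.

sn u = 0.4451070919523749, cn u = -0.8954773457177463, dn u = 0.9724296332472256
sn v = 0.9884054802769243, cn v = 0.1518374346416014, dn v = 0.8554796055796836
m = k² = 0.274482735921
D = 1 − m·sn²u·sn²v = 0.9468731151480103
sn(u+v) = (sn u·cn v·dn v + sn v·cn u·dn u)/D = -0.8028756656860218/0.9468731151480103 = -0.84792318299218

sn(u+v)=-0.8479231830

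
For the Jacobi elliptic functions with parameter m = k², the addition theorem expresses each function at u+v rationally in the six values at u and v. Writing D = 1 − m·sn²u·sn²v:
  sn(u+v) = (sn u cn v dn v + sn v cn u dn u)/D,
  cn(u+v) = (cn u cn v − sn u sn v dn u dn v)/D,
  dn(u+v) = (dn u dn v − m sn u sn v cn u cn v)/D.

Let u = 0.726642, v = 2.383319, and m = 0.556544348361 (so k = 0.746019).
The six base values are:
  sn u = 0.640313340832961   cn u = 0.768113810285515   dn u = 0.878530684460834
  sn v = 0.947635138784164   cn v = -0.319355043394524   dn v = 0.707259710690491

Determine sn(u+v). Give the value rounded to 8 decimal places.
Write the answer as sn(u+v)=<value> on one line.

sn(u+v)=0.62238325

m = k² = 0.556544348361
D = 1 − m·sn²u·sn²v = 0.7950880953597564
sn(u+v) = (sn u·cn v·dn v + sn v·cn u·dn u)/D = 0.4948495133299164/0.7950880953597564 = 0.6223832506333906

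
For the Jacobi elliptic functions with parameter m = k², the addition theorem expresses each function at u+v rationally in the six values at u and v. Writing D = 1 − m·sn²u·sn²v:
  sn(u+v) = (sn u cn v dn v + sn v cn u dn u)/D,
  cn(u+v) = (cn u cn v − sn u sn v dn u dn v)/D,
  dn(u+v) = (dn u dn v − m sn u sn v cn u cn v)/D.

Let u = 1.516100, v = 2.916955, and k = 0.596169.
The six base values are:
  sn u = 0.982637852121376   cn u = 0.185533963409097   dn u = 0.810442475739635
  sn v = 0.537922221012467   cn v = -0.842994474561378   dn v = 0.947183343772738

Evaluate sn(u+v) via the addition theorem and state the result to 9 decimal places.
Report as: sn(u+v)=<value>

m = k² = 0.355417476561
D = 1 − m·sn²u·sn²v = 0.9006964605984855
sn(u+v) = (sn u·cn v·dn v + sn v·cn u·dn u)/D = -0.7037227032451235/0.9006964605984855 = -0.7813095021795924

sn(u+v)=-0.781309502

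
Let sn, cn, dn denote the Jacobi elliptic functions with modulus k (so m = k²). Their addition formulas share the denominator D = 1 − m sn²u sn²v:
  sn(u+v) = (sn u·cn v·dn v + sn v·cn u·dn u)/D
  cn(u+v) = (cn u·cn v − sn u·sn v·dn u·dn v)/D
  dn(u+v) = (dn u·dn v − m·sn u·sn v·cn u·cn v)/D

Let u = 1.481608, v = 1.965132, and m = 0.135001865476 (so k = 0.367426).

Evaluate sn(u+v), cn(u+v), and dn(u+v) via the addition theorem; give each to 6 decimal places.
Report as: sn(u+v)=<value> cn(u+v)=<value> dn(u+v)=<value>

sn(u+v)=-0.188927 cn(u+v)=-0.981991 dn(u+v)=0.997588

sn u = 0.9907039712598497, cn u = 0.1360354414480389, dn u = 0.9313948843671919
sn v = 0.9510763569927183, cn v = -0.3089559243151999, dn v = 0.9369549458851164
m = k² = 0.135001865476
D = 1 − m·sn²u·sn²v = 0.8801443949555683
sn(u+v) = (sn u·cn v·dn v + sn v·cn u·dn u)/D = -0.1662828316756352/0.8801443949555683 = -0.1889267631864309
cn(u+v) = (cn u·cn v − sn u·sn v·dn u·dn v)/D = -0.864294033221123/0.8801443949555683 = -0.9819911802821338
dn(u+v) = (dn u·dn v − m·sn u·sn v·cn u·cn v)/D = 0.8780212737038152/0.8801443949555683 = 0.9975877580270675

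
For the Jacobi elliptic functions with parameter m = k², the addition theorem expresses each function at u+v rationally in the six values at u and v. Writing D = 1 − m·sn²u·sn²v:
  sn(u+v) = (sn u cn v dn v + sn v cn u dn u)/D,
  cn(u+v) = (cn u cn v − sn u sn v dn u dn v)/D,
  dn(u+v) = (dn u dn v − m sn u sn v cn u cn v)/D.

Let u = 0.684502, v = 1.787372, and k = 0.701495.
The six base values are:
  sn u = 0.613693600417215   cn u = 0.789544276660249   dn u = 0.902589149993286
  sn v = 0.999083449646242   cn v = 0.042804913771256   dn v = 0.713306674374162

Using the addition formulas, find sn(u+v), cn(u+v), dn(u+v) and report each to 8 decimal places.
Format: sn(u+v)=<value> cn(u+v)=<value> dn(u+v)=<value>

sn(u+v)=0.89658013 cn(u+v)=-0.44288156 dn(u+v)=0.77744860

m = k² = 0.492095235025
D = 1 − m·sn²u·sn²v = 0.8150067517291071
sn(u+v) = (sn u·cn v·dn v + sn v·cn u·dn u)/D = 0.7307188580538362/0.8150067517291071 = 0.8965801283284502
cn(u+v) = (cn u·cn v − sn u·sn v·dn u·dn v)/D = -0.360951459130626/0.8150067517291071 = -0.4428815569500944
dn(u+v) = (dn u·dn v − m·sn u·sn v·cn u·cn v)/D = 0.6336258598385082/0.8150067517291071 = 0.7774486021057081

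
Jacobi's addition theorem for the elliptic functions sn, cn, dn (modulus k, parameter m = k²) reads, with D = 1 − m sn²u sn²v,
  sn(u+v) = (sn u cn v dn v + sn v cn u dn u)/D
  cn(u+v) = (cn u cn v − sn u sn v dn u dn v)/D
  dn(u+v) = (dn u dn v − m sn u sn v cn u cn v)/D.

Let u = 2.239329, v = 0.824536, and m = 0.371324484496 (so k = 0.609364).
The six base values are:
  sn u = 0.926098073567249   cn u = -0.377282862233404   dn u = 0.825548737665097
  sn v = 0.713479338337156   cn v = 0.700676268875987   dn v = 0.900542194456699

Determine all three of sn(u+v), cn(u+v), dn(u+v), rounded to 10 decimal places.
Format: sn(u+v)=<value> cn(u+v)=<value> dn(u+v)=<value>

sn(u+v)=0.4322004910 cn(u+v)=-0.9017775422 dn(u+v)=0.9646956007

m = k² = 0.371324484496
D = 1 − m·sn²u·sn²v = 0.8378823311699113
sn(u+v) = (sn u·cn v·dn v + sn v·cn u·dn u)/D = 0.3621331549186359/0.8378823311699113 = 0.4322004909842169
cn(u+v) = (cn u·cn v − sn u·sn v·dn u·dn v)/D = -0.755583469244398/0.8378823311699113 = -0.9017775421870972
dn(u+v) = (dn u·dn v − m·sn u·sn v·cn u·cn v)/D = 0.808301398818127/0.8378823311699113 = 0.9646956007408805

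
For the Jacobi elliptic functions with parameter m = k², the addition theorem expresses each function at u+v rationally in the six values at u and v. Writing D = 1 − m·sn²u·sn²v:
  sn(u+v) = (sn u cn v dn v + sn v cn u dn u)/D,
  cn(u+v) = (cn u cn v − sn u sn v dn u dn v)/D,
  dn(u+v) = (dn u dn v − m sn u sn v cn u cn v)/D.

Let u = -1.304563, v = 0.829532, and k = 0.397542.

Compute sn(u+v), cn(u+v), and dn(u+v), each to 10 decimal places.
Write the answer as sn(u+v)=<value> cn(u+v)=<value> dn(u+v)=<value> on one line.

sn(u+v)=-0.4549679173 cn(u+v)=0.8905078294 dn(u+v)=0.9835072226

sn u = -0.9529956711078872, cn u = 0.3029839118660061, dn u = 0.9254557142048877
sn v = 0.7287323025660924, cn v = 0.6847986793187624, dn v = 0.9571169869665009
m = k² = 0.158039641764
D = 1 − m·sn²u·sn²v = 0.9237773691911182
sn(u+v) = (sn u·cn v·dn v + sn v·cn u·dn u)/D = -0.4202890657550575/0.9237773691911182 = -0.4549679173490392
cn(u+v) = (cn u·cn v − sn u·sn v·dn u·dn v)/D = 0.8226309798666741/0.9237773691911182 = 0.8905078293777533
dn(u+v) = (dn u·dn v − m·sn u·sn v·cn u·cn v)/D = 0.9085417147188247/0.9237773691911182 = 0.9835072226486408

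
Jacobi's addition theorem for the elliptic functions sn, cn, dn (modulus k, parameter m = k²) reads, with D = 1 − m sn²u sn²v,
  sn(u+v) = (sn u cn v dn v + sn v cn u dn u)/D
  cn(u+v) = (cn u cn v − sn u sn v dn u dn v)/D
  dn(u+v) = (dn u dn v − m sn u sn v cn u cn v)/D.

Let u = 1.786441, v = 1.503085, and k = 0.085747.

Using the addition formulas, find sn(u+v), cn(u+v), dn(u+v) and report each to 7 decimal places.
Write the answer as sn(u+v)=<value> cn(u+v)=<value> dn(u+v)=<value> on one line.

sn u = 0.9776176296175641, cn u = -0.210389567851962, dn u = 0.996480257449641
sn v = 0.9975263864206877, cn v = 0.07029301810624489, dn v = 0.9963351753941482
m = k² = 0.007352548009
D = 1 − m·sn²u·sn²v = 0.9930076251324726
sn(u+v) = (sn u·cn v·dn v + sn v·cn u·dn u)/D = -0.1406626118838789/0.9930076251324726 = -0.1416531034845918
cn(u+v) = (cn u·cn v − sn u·sn v·dn u·dn v)/D = -0.9829944929597716/0.9930076251324726 = -0.9899163592310128
dn(u+v) = (dn u·dn v − m·sn u·sn v·cn u·cn v)/D = 0.9929343715845952/0.9930076251324726 = 0.999926230629027

sn(u+v)=-0.1416531 cn(u+v)=-0.9899164 dn(u+v)=0.9999262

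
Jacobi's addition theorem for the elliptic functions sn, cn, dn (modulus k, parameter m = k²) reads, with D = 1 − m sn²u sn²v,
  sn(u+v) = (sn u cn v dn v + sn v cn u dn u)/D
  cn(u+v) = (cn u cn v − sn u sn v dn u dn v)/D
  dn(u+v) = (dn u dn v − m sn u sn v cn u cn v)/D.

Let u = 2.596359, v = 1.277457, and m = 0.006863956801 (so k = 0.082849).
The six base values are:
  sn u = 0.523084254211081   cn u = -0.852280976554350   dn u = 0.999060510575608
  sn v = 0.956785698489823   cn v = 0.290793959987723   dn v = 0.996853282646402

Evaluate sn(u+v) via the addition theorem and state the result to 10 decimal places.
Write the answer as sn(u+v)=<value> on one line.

m = k² = 0.006863956801
D = 1 − m·sn²u·sn²v = 0.998280717723902
sn(u+v) = (sn u·cn v·dn v + sn v·cn u·dn u)/D = -0.6630530472512146/0.998280717723902 = -0.6641949859183772

sn(u+v)=-0.6641949859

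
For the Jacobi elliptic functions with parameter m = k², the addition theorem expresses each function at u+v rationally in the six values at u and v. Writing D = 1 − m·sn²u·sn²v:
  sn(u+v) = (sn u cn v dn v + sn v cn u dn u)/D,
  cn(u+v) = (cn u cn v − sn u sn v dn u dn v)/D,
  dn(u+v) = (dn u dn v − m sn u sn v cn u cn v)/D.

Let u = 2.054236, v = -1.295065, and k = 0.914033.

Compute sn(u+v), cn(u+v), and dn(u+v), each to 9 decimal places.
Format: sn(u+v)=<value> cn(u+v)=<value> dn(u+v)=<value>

sn(u+v)=0.648514020 cn(u+v)=0.761202710 dn(u+v)=0.805376788

sn u = 0.9928185552694088, cn u = 0.1196299139545116, dn u = 0.4201192148008086
sn v = -0.8812816213110539, cn v = 0.4725914767950859, dn v = 0.5925679282408207
m = k² = 0.835456325089
D = 1 − m·sn²u·sn²v = 0.3604228368001126
sn(u+v) = (sn u·cn v·dn v + sn v·cn u·dn u)/D = 0.2337392629600768/0.3604228368001126 = 0.6485140204634331
cn(u+v) = (cn u·cn v − sn u·sn v·dn u·dn v)/D = 0.2743548400118369/0.3604228368001126 = 0.7612027097050784
dn(u+v) = (dn u·dn v − m·sn u·sn v·cn u·cn v)/D = 0.2902761865128943/0.3604228368001126 = 0.8053767876919492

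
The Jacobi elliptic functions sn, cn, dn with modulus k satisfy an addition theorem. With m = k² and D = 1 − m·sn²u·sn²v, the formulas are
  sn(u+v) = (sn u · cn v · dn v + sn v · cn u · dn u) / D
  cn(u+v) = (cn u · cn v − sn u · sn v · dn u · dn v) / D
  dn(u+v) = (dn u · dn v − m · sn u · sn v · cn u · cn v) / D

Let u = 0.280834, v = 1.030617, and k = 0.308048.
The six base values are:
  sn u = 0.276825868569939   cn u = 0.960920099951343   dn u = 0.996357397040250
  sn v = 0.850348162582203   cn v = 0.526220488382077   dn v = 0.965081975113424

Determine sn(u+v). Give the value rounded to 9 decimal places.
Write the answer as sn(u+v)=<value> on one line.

m = k² = 0.094893570304
D = 1 − m·sn²u·sn²v = 0.9947417202855875
sn(u+v) = (sn u·cn v·dn v + sn v·cn u·dn u)/D = 0.9547250945429146/0.9947417202855875 = 0.9597718433573046

sn(u+v)=0.959771843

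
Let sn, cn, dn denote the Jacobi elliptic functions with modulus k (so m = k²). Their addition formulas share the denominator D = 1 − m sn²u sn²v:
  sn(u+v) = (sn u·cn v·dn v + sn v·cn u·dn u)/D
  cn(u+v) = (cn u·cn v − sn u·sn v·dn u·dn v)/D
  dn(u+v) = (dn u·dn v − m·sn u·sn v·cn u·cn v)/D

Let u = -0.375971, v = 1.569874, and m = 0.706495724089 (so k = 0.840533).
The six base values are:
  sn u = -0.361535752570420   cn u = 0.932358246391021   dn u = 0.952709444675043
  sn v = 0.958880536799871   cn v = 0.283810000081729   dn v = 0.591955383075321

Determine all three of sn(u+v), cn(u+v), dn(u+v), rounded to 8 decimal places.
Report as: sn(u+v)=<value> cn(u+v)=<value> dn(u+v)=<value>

m = k² = 0.706495724089
D = 1 − m·sn²u·sn²v = 0.9150934787239789
sn(u+v) = (sn u·cn v·dn v + sn v·cn u·dn u)/D = 0.791002425749621/0.9150934787239789 = 0.8643952165986447
cn(u+v) = (cn u·cn v − sn u·sn v·dn u·dn v)/D = 0.4601208941803975/0.9150934787239789 = 0.5028129965716699
dn(u+v) = (dn u·dn v − m·sn u·sn v·cn u·cn v)/D = 0.628770556286283/0.9150934787239789 = 0.6871107388537516

sn(u+v)=0.86439522 cn(u+v)=0.50281300 dn(u+v)=0.68711074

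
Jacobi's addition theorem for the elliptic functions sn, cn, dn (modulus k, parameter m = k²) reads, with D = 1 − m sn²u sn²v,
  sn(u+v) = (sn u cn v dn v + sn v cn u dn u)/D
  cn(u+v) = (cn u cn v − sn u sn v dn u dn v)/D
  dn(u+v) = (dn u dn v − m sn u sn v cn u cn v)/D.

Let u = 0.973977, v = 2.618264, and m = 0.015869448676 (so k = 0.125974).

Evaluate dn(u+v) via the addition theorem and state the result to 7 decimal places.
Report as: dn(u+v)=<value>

dn(u+v)=0.9985725

sn u = 0.8259907528280805, cn u = 0.5636836668225369, dn u = 0.9945717160972756
sn v = 0.5102889421111585, cn v = -0.8600030206685757, dn v = 0.9979317000754248
m = k² = 0.015869448676
D = 1 − m·sn²u·sn²v = 0.9971806790120067
dn(u+v) = (dn u·dn v − m·sn u·sn v·cn u·cn v)/D = 0.9957572078851224/0.9971806790120067 = 0.9985725043045413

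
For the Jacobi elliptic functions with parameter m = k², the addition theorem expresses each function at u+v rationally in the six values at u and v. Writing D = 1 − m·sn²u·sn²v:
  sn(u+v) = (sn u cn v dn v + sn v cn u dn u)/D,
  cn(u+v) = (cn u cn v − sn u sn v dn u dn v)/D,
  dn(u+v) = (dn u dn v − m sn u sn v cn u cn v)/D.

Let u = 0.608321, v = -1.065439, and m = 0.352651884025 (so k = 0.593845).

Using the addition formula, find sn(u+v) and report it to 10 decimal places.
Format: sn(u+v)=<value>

sn(u+v)=-0.4365409461

sn u = 0.5614125926037548, cn u = 0.827536042034382, dn u = 0.9427882761392655
sn v = -0.846339102515683, cn v = 0.5326444626136165, dn v = 0.8645224262926398
m = k² = 0.352651884025
D = 1 − m·sn²u·sn²v = 0.9203841894316585
sn(u+v) = (sn u·cn v·dn v + sn v·cn u·dn u)/D = -0.4017853848743311/0.9203841894316585 = -0.43654094614819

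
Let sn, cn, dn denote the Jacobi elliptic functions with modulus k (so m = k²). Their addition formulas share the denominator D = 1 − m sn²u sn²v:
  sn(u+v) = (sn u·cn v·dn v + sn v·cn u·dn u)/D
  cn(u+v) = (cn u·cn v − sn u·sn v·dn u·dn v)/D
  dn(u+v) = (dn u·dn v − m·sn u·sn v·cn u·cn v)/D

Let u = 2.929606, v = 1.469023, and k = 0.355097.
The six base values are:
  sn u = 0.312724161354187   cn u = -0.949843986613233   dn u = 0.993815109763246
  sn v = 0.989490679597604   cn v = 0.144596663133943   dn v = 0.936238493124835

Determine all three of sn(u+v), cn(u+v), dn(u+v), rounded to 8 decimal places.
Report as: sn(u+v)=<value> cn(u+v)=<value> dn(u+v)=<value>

sn(u+v)=-0.90261104 cn(u+v)=-0.43045710 dn(u+v)=0.94724362

m = k² = 0.126093879409
D = 1 − m·sn²u·sn²v = 0.9879263023774431
sn(u+v) = (sn u·cn v·dn v + sn v·cn u·dn u)/D = -0.8917131830199722/0.9879263023774431 = -0.9026110357362344
cn(u+v) = (cn u·cn v − sn u·sn v·dn u·dn v)/D = -0.4252598948379176/0.9879263023774431 = -0.4304571037480531
dn(u+v) = (dn u·dn v − m·sn u·sn v·cn u·cn v)/D = 0.9358068860584938/0.9879263023774431 = 0.9472436190902864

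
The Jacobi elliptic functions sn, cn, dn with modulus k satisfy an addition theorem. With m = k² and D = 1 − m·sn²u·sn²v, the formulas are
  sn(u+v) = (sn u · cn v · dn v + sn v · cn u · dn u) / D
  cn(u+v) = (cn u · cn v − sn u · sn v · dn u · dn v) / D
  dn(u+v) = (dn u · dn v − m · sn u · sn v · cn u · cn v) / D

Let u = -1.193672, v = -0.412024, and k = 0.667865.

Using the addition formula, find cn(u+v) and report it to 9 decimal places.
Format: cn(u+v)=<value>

cn(u+v)=0.152589937

sn u = -0.8906911852680183, cn u = 0.4546088565853646, dn u = 0.8038282362262908
sn v = -0.3958692030027808, cn v = 0.9183069062758611, dn v = 0.9644166196558773
m = k² = 0.446043658225
D = 1 − m·sn²u·sn²v = 0.9445457148605659
cn(u+v) = (cn u·cn v − sn u·sn v·dn u·dn v)/D = 0.1441281713843239/0.9445457148605659 = 0.1525899372754024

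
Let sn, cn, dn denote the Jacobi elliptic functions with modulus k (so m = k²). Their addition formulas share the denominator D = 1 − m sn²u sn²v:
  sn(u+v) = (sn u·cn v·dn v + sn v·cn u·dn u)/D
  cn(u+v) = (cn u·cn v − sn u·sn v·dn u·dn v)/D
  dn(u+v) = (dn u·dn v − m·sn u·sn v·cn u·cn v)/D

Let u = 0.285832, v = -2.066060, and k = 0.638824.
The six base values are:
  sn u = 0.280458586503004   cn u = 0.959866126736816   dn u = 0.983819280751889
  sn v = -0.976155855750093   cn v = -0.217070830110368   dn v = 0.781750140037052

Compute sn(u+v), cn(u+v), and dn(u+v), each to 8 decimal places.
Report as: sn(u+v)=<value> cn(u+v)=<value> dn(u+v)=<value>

m = k² = 0.408096102976
D = 1 − m·sn²u·sn²v = 0.9694129032302202
sn(u+v) = (sn u·cn v·dn v + sn v·cn u·dn u)/D = -0.9694104095956471/0.9694129032302202 = -0.9999974276858036
cn(u+v) = (cn u·cn v − sn u·sn v·dn u·dn v)/D = 0.00219879895489463/0.9694129032302202 = 0.002268175869712403
dn(u+v) = (dn u·dn v − m·sn u·sn v·cn u·cn v)/D = 0.7458219588601565/0.9694129032302202 = 0.7693542724415703

sn(u+v)=-0.99999743 cn(u+v)=0.00226818 dn(u+v)=0.76935427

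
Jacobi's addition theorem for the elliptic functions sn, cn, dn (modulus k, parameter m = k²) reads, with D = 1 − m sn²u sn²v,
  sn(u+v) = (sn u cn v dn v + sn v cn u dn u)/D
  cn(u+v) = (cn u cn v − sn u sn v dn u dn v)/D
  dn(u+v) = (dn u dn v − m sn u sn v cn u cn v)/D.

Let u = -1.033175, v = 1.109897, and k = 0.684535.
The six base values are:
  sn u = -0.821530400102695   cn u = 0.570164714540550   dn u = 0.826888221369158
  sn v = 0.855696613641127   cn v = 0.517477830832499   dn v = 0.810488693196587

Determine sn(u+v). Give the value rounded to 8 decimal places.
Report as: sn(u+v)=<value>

sn(u+v)=0.07661163

m = k² = 0.468588166225
D = 1 − m·sn²u·sn²v = 0.7684321726896585
sn(u+v) = (sn u·cn v·dn v + sn v·cn u·dn u)/D = 0.05887084500840955/0.7684321726896585 = 0.07661163483349535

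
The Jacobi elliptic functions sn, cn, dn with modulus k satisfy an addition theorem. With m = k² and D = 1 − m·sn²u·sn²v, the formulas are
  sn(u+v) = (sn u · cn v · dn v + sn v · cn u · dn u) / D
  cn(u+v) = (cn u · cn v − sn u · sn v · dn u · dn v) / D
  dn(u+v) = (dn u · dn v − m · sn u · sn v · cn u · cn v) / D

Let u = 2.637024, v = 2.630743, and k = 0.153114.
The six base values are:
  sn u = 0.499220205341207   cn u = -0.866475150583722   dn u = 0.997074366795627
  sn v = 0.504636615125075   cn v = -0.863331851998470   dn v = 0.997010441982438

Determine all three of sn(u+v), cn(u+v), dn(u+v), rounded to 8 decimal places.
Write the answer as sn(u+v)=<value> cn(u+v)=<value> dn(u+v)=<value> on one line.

sn(u+v)=-0.86697002 cn(u+v)=0.49836029 dn(u+v)=0.99115019

m = k² = 0.023443896996
D = 1 − m·sn²u·sn²v = 0.9985121072385266
sn(u+v) = (sn u·cn v·dn v + sn v·cn u·dn u)/D = -0.8656800658162487/0.9985121072385266 = -0.8669700242397294
cn(u+v) = (cn u·cn v − sn u·sn v·dn u·dn v)/D = 0.4976187817499437/0.9985121072385266 = 0.4983602884156832
dn(u+v) = (dn u·dn v − m·sn u·sn v·cn u·cn v)/D = 0.9896754647659689/0.9985121072385266 = 0.9911501899591421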